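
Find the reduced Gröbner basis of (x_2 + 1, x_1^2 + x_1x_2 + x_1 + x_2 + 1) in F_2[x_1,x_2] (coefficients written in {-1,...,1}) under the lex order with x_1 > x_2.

G = {x_1^2, x_2 + 1}

f_1 = x_2 + 1, LT = x_2.
f_2 = x_1^2 + x_1x_2 + x_1 + x_2 + 1, LT = x_1^2.

The S-polynomials (S(f_1,f_2)) all reduce to 0 modulo the current basis, so we have a Gröbner basis.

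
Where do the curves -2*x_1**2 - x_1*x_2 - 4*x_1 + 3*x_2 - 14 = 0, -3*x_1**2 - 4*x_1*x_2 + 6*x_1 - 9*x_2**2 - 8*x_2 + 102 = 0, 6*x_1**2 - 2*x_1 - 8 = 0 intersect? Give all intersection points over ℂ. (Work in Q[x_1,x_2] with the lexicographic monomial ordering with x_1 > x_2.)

Compute a lex Gröbner basis by Buchberger's algorithm.
f_1 = -2*x_1**2 - x_1*x_2 - 4*x_1 + 3*x_2 - 14, LT = x_1**2.
f_2 = -3*x_1**2 - 4*x_1*x_2 + 6*x_1 - 9*x_2**2 - 8*x_2 + 102, LT = x_1**2.
f_3 = 6*x_1**2 - 2*x_1 - 8, LT = x_1**2.

S(f_1,f_2): lcm = x_1**2. S = -5/6*x_1*x_2 + 4*x_1 - 3*x_2**2 - 25/6*x_2 + 41.
  reduce S modulo (f_1, f_2, f_3):
  remainder -5/6*x_1*x_2 + 4*x_1 - 3*x_2**2 - 25/6*x_2 + 41 ≠ 0; add h_4 = -5/6*x_1*x_2 + 4*x_1 - 3*x_2**2 - 25/6*x_2 + 41 to the basis.

S(f_1,f_3): lcm = x_1**2. S = 1/2*x_1*x_2 + 7/3*x_1 - 3/2*x_2 + 25/3.
  reduce S modulo (f_1, f_2, f_3, h_4):
  remainder 71/15*x_1 - 9/5*x_2**2 - 4*x_2 + 494/15 ≠ 0; add h_5 = 71/15*x_1 - 9/5*x_2**2 - 4*x_2 + 494/15 to the basis.

S(f_1,h_4): lcm = x_1**2*x_2. S = 24/5*x_1**2 - 31/10*x_1*x_2**2 - 3*x_1*x_2 + 246/5*x_1 - 3/2*x_2**2 + 7*x_2.
  reduce S modulo (f_1, f_2, f_3, h_4, h_5):
  remainder 279/25*x_2**3 + 115462/1775*x_2**2 - 152149/1775*x_2 - 1117554/1775 ≠ 0; add h_6 = 279/25*x_2**3 + 115462/1775*x_2**2 - 152149/1775*x_2 - 1117554/1775 to the basis.

S(f_3,h_4): lcm = x_1**2*x_2. S = 24/5*x_1**2 - 18/5*x_1*x_2**2 - 16/3*x_1*x_2 + 246/5*x_1 - 4/3*x_2.
  reduce S modulo (f_1, f_2, f_3, h_4, h_5, h_6):
  remainder 4200/2201*x_2**2 - 96676/6603*x_2 + 58876/2201 ≠ 0; add h_7 = 4200/2201*x_2**2 - 96676/6603*x_2 + 58876/2201 to the basis.

S(f_1,h_5): lcm = x_1**2. S = 27/71*x_1*x_2**2 + 191/142*x_1*x_2 - 352/71*x_1 - 3/2*x_2 + 7.
  reduce S modulo (f_1, f_2, f_3, h_4, h_5, h_6, h_7):
  remainder -28541/2485*x_2 + 85623/2485 ≠ 0; add h_8 = -28541/2485*x_2 + 85623/2485 to the basis.

The other S-polynomials (S(f_2,f_3), S(f_2,h_4), S(f_2,h_5), S(f_3,h_5), S(h_4,h_5), S(f_1,h_6), S(f_2,h_6), S(f_3,h_6), S(h_4,h_6), S(h_5,h_6), S(f_1,h_7), S(f_2,h_7), S(f_3,h_7), S(h_4,h_7), S(h_5,h_7), S(h_6,h_7), S(f_1,h_8), S(f_2,h_8), S(f_3,h_8), S(h_4,h_8), S(h_5,h_8), S(h_6,h_8), S(h_7,h_8)) all reduce to 0 modulo the current basis, so we have a Gröbner basis.
Inter-reduce: drop elements whose leading term is divisible by another's, tail-reduce, and make monic.
Reduced Gröbner basis: {x_1 + 1, x_2 - 3}.

Elimination: the polynomial x_2 - 3 lies in the elimination ideal for x_2, so x_2 ∈ {3}. For each such x_2, the remaining basis elements (now univariate) give the rest of the solution.
  x_2 = 3: the earlier basis element becomes x_1 + 1 = 0, giving x_1 = -1 — point (-1, 3).

{(-1, 3)}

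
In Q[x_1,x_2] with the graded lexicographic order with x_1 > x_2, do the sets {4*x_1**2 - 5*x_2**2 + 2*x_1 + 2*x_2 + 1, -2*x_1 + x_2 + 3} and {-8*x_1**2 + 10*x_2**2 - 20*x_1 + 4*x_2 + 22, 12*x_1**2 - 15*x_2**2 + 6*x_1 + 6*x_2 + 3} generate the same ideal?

Yes, the ideals are equal.

Since reduced Gröbner bases are canonical representatives of ideals under a given ordering, it suffices to compute and compare them.
Buchberger on the first generating set:
f_1 = 4*x_1**2 - 5*x_2**2 + 2*x_1 + 2*x_2 + 1, LT = x_1**2.
f_2 = -2*x_1 + x_2 + 3, LT = x_1.

S(f_1,f_2): lcm = x_1**2. S = 1/2*x_1*x_2 - 5/4*x_2**2 + 2*x_1 + 1/2*x_2 + 1/4.
  leading term x_1*x_2: subtract (-1/4*x_2)·f_2 from 1/2*x_1*x_2 - 5/4*x_2**2 + 2*x_1 + 1/2*x_2 + 1/4 → -x_2**2 + 2*x_1 + 5/4*x_2 + 1/4
  leading term x_2**2: no divisor's leading term divides it; move -x_2**2 to the remainder.
  leading term x_1: subtract (-1)·f_2 from 2*x_1 + 5/4*x_2 + 1/4 → 9/4*x_2 + 13/4
  leading term x_2: no divisor's leading term divides it; move 9/4*x_2 to the remainder.
  leading term 1: no divisor's leading term divides it; move 13/4 to the remainder.
  remainder -x_2**2 + 9/4*x_2 + 13/4 ≠ 0; add g_3 = -x_2**2 + 9/4*x_2 + 13/4 to the basis.

S(f_1,g_3): leading monomials are coprime, so the S-polynomial reduces to 0 (Buchberger's first criterion).
S(f_2,g_3): leading monomials are coprime, so the S-polynomial reduces to 0 (Buchberger's first criterion).
Every S-polynomial of the final basis reduces to 0, so we have a Gröbner basis.
Inter-reduce: drop elements whose leading term is divisible by another's, tail-reduce, and make monic.
Reduced Gröbner basis: {x_2**2 - 9/4*x_2 - 13/4, x_1 - 1/2*x_2 - 3/2}.

Buchberger on the second generating set:
h_1 = -8*x_1**2 + 10*x_2**2 - 20*x_1 + 4*x_2 + 22, LT = x_1**2.
h_2 = 12*x_1**2 - 15*x_2**2 + 6*x_1 + 6*x_2 + 3, LT = x_1**2.

S(h_1,h_2): lcm = x_1**2. S = 2*x_1 - x_2 - 3.
  leading term x_1: no divisor's leading term divides it; move 2*x_1 to the remainder.
  leading term x_2: no divisor's leading term divides it; move -x_2 to the remainder.
  leading term 1: no divisor's leading term divides it; move -3 to the remainder.
  remainder 2*x_1 - x_2 - 3 ≠ 0; add k_3 = 2*x_1 - x_2 - 3 to the basis.

S(h_1,k_3): lcm = x_1**2. S = 1/2*x_1*x_2 - 5/4*x_2**2 + 4*x_1 - 1/2*x_2 - 11/4.
  leading term x_1*x_2: subtract (1/4*x_2)·k_3 from 1/2*x_1*x_2 - 5/4*x_2**2 + 4*x_1 - 1/2*x_2 - 11/4 → -x_2**2 + 4*x_1 + 1/4*x_2 - 11/4
  leading term x_2**2: no divisor's leading term divides it; move -x_2**2 to the remainder.
  leading term x_1: subtract (2)·k_3 from 4*x_1 + 1/4*x_2 - 11/4 → 9/4*x_2 + 13/4
  leading term x_2: no divisor's leading term divides it; move 9/4*x_2 to the remainder.
  leading term 1: no divisor's leading term divides it; move 13/4 to the remainder.
  remainder -x_2**2 + 9/4*x_2 + 13/4 ≠ 0; add k_4 = -x_2**2 + 9/4*x_2 + 13/4 to the basis.

S(h_2,k_3): lcm = x_1**2. S = 1/2*x_1*x_2 - 5/4*x_2**2 + 2*x_1 + 1/2*x_2 + 1/4.
  leading term x_1*x_2: subtract (1/4*x_2)·k_3 from 1/2*x_1*x_2 - 5/4*x_2**2 + 2*x_1 + 1/2*x_2 + 1/4 → -x_2**2 + 2*x_1 + 5/4*x_2 + 1/4
  leading term x_2**2: subtract (1)·k_4 from -x_2**2 + 2*x_1 + 5/4*x_2 + 1/4 → 2*x_1 - x_2 - 3
  leading term x_1: subtract (1)·k_3 from 2*x_1 - x_2 - 3 → 0
  remainder 0.

S(h_1,k_4): leading monomials are coprime, so the S-polynomial reduces to 0 (Buchberger's first criterion).
S(h_2,k_4): leading monomials are coprime, so the S-polynomial reduces to 0 (Buchberger's first criterion).
S(k_3,k_4): leading monomials are coprime, so the S-polynomial reduces to 0 (Buchberger's first criterion).
Every S-polynomial of the final basis reduces to 0, so we have a Gröbner basis.
Inter-reduce: drop elements whose leading term is divisible by another's, tail-reduce, and make monic.
Reduced Gröbner basis: {x_2**2 - 9/4*x_2 - 13/4, x_1 - 1/2*x_2 - 3/2}.

The two bases agree; hence the ideals are identical.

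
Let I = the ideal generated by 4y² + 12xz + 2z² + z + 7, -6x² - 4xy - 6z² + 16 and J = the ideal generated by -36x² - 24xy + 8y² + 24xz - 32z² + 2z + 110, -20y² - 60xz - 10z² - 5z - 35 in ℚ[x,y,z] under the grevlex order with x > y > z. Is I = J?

Yes, the ideals are equal.

Since reduced Gröbner bases are canonical representatives of ideals under a given ordering, it suffices to compute and compare them.
Buchberger on the first generating set:
f_1 = 4y² + 12xz + 2z² + z + 7, LT = y².
f_2 = -6x² - 4xy - 6z² + 16, LT = x².

The S-polynomials (S(f_1,f_2)) all reduce to 0 modulo the current basis, so we have a Gröbner basis.
Inter-reduce: drop elements whose leading term is divisible by another's, tail-reduce, and make monic.
Reduced Gröbner basis: {x² + ⅔xy + z² - 8/3, y² + 3xz + ½z² + ¼z + 7/4}.

Buchberger on the second generating set:
h_1 = -36x² - 24xy + 8y² + 24xz - 32z² + 2z + 110, LT = x².
h_2 = -20y² - 60xz - 10z² - 5z - 35, LT = y².

The S-polynomials (S(h_1,h_2)) all reduce to 0 modulo the current basis, so we have a Gröbner basis.
Inter-reduce: drop elements whose leading term is divisible by another's, tail-reduce, and make monic.
Reduced Gröbner basis: {x² + ⅔xy + z² - 8/3, y² + 3xz + ½z² + ¼z + 7/4}.

These coincide, so the ideals are equal.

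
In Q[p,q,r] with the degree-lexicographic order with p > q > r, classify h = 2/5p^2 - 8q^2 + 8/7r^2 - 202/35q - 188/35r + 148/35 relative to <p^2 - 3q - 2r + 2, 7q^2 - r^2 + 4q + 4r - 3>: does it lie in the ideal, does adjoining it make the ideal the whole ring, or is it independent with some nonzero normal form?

First compute the reduced Gröbner basis of I by Buchberger's algorithm.
f_1 = p^2 - 3q - 2r + 2, LT = p^2.
f_2 = 7q^2 - r^2 + 4q + 4r - 3, LT = q^2.

The S-polynomials (S(f_1,f_2)) all reduce to 0 modulo the current basis, so we have a Gröbner basis.
Inter-reduce: drop elements whose leading term is divisible by another's, tail-reduce, and make monic.
Reduced Gröbner basis: {p^2 - 3q - 2r + 2, q^2 - 1/7r^2 + 4/7q + 4/7r - 3/7}.
Label its elements g_1 = p^2 - 3q - 2r + 2, g_2 = q^2 - 1/7r^2 + 4/7q + 4/7r - 3/7.

Reduce h = 2/5p^2 - 8q^2 + 8/7r^2 - 202/35q - 188/35r + 148/35 modulo G:
  leading term p^2: subtract (2/5)·g_1 from 2/5p^2 - 8q^2 + 8/7r^2 - 202/35q - 188/35r + 148/35 → -8q^2 + 8/7r^2 - 32/7q - 32/7r + 24/7
  leading term q^2: subtract (-8)·g_2 from -8q^2 + 8/7r^2 - 32/7q - 32/7r + 24/7 → 0
  normal form = 0.
Since the normal form is 0, h ∈ I.

2/5p^2 - 8q^2 + 8/7r^2 - 202/35q - 188/35r + 148/35 lies in I (it reduces to 0).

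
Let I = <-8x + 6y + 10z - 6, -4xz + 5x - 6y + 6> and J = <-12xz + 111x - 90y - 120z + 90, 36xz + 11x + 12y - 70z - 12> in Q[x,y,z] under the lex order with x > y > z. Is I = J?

Two ideals are equal iff their reduced Gröbner bases coincide (the reduced basis is unique for a fixed ordering).
Buchberger on the first generating set:
f_1 = -8x + 6y + 10z - 6, LT = x.
f_2 = -4xz + 5x - 6y + 6, LT = xz.

S(f_1,f_2): lcm = xz. S = 5/4x - 3/4yz - 3/2y - 5/4z^2 + 3/4z + 3/2.
  leading term x: subtract (-5/32)·f_1 from 5/4x - 3/4yz - 3/2y - 5/4z^2 + 3/4z + 3/2 → -3/4yz - 9/16y - 5/4z^2 + 37/16z + 9/16
  leading term yz: no divisor's leading term divides it; move -3/4yz to the remainder.
  leading term y: no divisor's leading term divides it; move -9/16y to the remainder.
  leading term z^2: no divisor's leading term divides it; move -5/4z^2 to the remainder.
  leading term z: no divisor's leading term divides it; move 37/16z to the remainder.
  leading term 1: no divisor's leading term divides it; move 9/16 to the remainder.
  remainder -3/4yz - 9/16y - 5/4z^2 + 37/16z + 9/16 ≠ 0; add g_3 = -3/4yz - 9/16y - 5/4z^2 + 37/16z + 9/16 to the basis.

The other S-polynomials (S(f_1,g_3), S(f_2,g_3)) all reduce to 0 modulo the current basis, so we have a Gröbner basis.
Inter-reduce: drop elements whose leading term is divisible by another's, tail-reduce, and make monic.
Reduced Gröbner basis: {x - 3/4y - 5/4z + 3/4, yz + 3/4y + 5/3z^2 - 37/12z - 3/4}.

Buchberger on the second generating set:
h_1 = -12xz + 111x - 90y - 120z + 90, LT = xz.
h_2 = 36xz + 11x + 12y - 70z - 12, LT = xz.

S(h_1,h_2): lcm = xz. S = -86/9x + 43/6y + 215/18z - 43/6.
  leading term x: no divisor's leading term divides it; move -86/9x to the remainder.
  leading term y: no divisor's leading term divides it; move 43/6y to the remainder.
  leading term z: no divisor's leading term divides it; move 215/18z to the remainder.
  leading term 1: no divisor's leading term divides it; move -43/6 to the remainder.
  remainder -86/9x + 43/6y + 215/18z - 43/6 ≠ 0; add k_3 = -86/9x + 43/6y + 215/18z - 43/6 to the basis.

S(h_1,k_3): lcm = xz. S = -37/4x + 3/4yz + 15/2y + 5/4z^2 + 37/4z - 15/2.
  leading term x: subtract (333/344)·k_3 from -37/4x + 3/4yz + 15/2y + 5/4z^2 + 37/4z - 15/2 → 3/4yz + 9/16y + 5/4z^2 - 37/16z - 9/16
  leading term yz: no divisor's leading term divides it; move 3/4yz to the remainder.
  leading term y: no divisor's leading term divides it; move 9/16y to the remainder.
  leading term z^2: no divisor's leading term divides it; move 5/4z^2 to the remainder.
  leading term z: no divisor's leading term divides it; move -37/16z to the remainder.
  leading term 1: no divisor's leading term divides it; move -9/16 to the remainder.
  remainder 3/4yz + 9/16y + 5/4z^2 - 37/16z - 9/16 ≠ 0; add k_4 = 3/4yz + 9/16y + 5/4z^2 - 37/16z - 9/16 to the basis.

The other S-polynomials (S(h_2,k_3), S(h_1,k_4), S(h_2,k_4), S(k_3,k_4)) all reduce to 0 modulo the current basis, so we have a Gröbner basis.
Inter-reduce: drop elements whose leading term is divisible by another's, tail-reduce, and make monic.
Reduced Gröbner basis: {x - 3/4y - 5/4z + 3/4, yz + 3/4y + 5/3z^2 - 37/12z - 3/4}.

Same reduced basis, so the two generating sets span the same ideal.

Yes, the ideals are equal.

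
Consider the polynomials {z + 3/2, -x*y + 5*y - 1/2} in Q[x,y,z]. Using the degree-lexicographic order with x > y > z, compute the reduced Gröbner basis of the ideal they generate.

f_1 = z + 3/2, LT = z.
f_2 = -x*y + 5*y - 1/2, LT = x*y.

S(f_1,f_2): leading monomials are coprime, so the S-polynomial reduces to 0 (Buchberger's first criterion).
Every S-polynomial of the final basis reduces to 0, so we have a Gröbner basis.

G = {x*y - 5*y + 1/2, z + 3/2}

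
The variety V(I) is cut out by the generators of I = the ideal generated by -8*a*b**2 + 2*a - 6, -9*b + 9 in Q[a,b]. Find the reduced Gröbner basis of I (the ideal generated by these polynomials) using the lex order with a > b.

G = {a + 1, b - 1}

f_1 = -8*a*b**2 + 2*a - 6, LT = a*b**2.
f_2 = -9*b + 9, LT = b.

S(f_1,f_2): lcm = a*b**2. S = a*b - 1/4*a + 3/4.
  leading term a*b: subtract (-1/9*a)·f_2 from a*b - 1/4*a + 3/4 → 3/4*a + 3/4
  leading term a: no divisor's leading term divides it; move 3/4*a to the remainder.
  leading term 1: no divisor's leading term divides it; move 3/4 to the remainder.
  remainder 3/4*a + 3/4 ≠ 0; add g_3 = 3/4*a + 3/4 to the basis.

The other S-polynomials (S(f_1,g_3), S(f_2,g_3)) all reduce to 0 modulo the current basis, so we have a Gröbner basis.
Inter-reduce: drop elements whose leading term is divisible by another's, tail-reduce, and make monic.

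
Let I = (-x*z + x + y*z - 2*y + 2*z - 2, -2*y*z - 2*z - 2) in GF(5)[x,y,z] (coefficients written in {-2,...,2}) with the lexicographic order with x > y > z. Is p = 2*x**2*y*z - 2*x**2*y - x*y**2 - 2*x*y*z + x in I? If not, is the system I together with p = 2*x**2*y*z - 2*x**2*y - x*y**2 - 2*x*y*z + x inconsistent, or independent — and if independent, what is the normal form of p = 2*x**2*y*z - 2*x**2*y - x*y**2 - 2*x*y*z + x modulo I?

First compute the reduced Gröbner basis of I by Buchberger's algorithm.
f_1 = -x*z + x + y*z - 2*y + 2*z - 2, LT = x*z.
f_2 = -2*y*z - 2*z - 2, LT = y*z.

S(f_1,f_2): lcm = x*y*z. S = -x*y - x*z - x - y**2*z + 2*y**2 - 2*y*z + 2*y.
  leading term x*y: no divisor's leading term divides it; move -x*y to the remainder.
  leading term x*z: subtract (1)·f_1 from -x*z - x - y**2*z + 2*y**2 - 2*y*z + 2*y → -2*x - y**2*z + 2*y**2 + 2*y*z - y - 2*z + 2
  leading term x: no divisor's leading term divides it; move -2*x to the remainder.
  leading term y**2*z: subtract (-2*y)·f_2 from -y**2*z + 2*y**2 + 2*y*z - y - 2*z + 2 → 2*y**2 - 2*y*z - 2*z + 2
  leading term y**2: no divisor's leading term divides it; move 2*y**2 to the remainder.
  leading term y*z: subtract (1)·f_2 from -2*y*z - 2*z + 2 → -1
  leading term 1: no divisor's leading term divides it; move -1 to the remainder.
  remainder -x*y - 2*x + 2*y**2 - 1 ≠ 0; add h_3 = -x*y - 2*x + 2*y**2 - 1 to the basis.

The other S-polynomials (S(f_1,h_3), S(f_2,h_3)) all reduce to 0 modulo the current basis, so we have a Gröbner basis.
Inter-reduce: drop elements whose leading term is divisible by another's, tail-reduce, and make monic.
Reduced Gröbner basis: {x*y + 2*x - 2*y**2 + 1, x*z - x + 2*y - z - 2, y*z + z + 1}.
Label its elements g_1 = x*y + 2*x - 2*y**2 + 1, g_2 = x*z - x + 2*y - z - 2, g_3 = y*z + z + 1.

Reduce p = 2*x**2*y*z - 2*x**2*y - x*y**2 - 2*x*y*z + x modulo G:
  leading term x**2*y*z: subtract (2*x*z)·g_1 from 2*x**2*y*z - 2*x**2*y - x*y**2 - 2*x*y*z + x → -2*x**2*y + x**2*z - x*y**2*z - x*y**2 - 2*x*y*z - 2*x*z + x
  leading term x**2*y: subtract (-2*x)·g_1 from -2*x**2*y + x**2*z - x*y**2*z - x*y**2 - 2*x*y*z - 2*x*z + x → x**2*z - x**2 - x*y**2*z - 2*x*y*z - 2*x*z - 2*x
  leading term x**2*z: subtract (x)·g_2 from x**2*z - x**2 - x*y**2*z - 2*x*y*z - 2*x*z - 2*x → -x*y**2*z - 2*x*y*z - 2*x*y - x*z
  leading term x*y**2*z: subtract (-y*z)·g_1 from -x*y**2*z - 2*x*y*z - 2*x*y - x*z → -2*x*y - x*z - 2*y**3*z + y*z
  leading term x*y: subtract (-2)·g_1 from -2*x*y - x*z - 2*y**3*z + y*z → -x*z - x - 2*y**3*z + y**2 + y*z + 2
  leading term x*z: subtract (-1)·g_2 from -x*z - x - 2*y**3*z + y**2 + y*z + 2 → -2*x - 2*y**3*z + y**2 + y*z + 2*y - z
  leading term x: no divisor's leading term divides it; move -2*x to the remainder.
  leading term y**3*z: subtract (-2*y**2)·g_3 from -2*y**3*z + y**2 + y*z + 2*y - z → 2*y**2*z - 2*y**2 + y*z + 2*y - z
  leading term y**2*z: subtract (2*y)·g_3 from 2*y**2*z - 2*y**2 + y*z + 2*y - z → -2*y**2 - y*z - z
  leading term y**2: no divisor's leading term divides it; move -2*y**2 to the remainder.
  leading term y*z: subtract (-1)·g_3 from -y*z - z → 1
  leading term 1: no divisor's leading term divides it; move 1 to the remainder.
  normal form = -2*x - 2*y**2 + 1.
The normal form is nonzero, so p ∉ I. Since p minus its normal form lies in I, I + (p) = I + (r) where r = -2*x - 2*y**2 + 1; decide whether this ideal is the whole ring.
Run Buchberger on G together with r (pairs among the g_i already reduce to 0 since G is a Gröbner basis):
g_1 = x*y + 2*x - 2*y**2 + 1, LT = x*y.
g_2 = x*z - x + 2*y - z - 2, LT = x*z.
g_3 = y*z + z + 1, LT = y*z.
r = -2*x - 2*y**2 + 1, LT = x.

S(g_1,r): lcm = x*y. S = 2*x - y**3 - 2*y**2 - 2*y + 1.
  leading term x: subtract (-1)·r from 2*x - y**3 - 2*y**2 - 2*y + 1 → -y**3 + y**2 - 2*y + 2
  leading term y**3: no divisor's leading term divides it; move -y**3 to the remainder.
  leading term y**2: no divisor's leading term divides it; move y**2 to the remainder.
  leading term y: no divisor's leading term divides it; move -2*y to the remainder.
  leading term 1: no divisor's leading term divides it; move 2 to the remainder.
  remainder -y**3 + y**2 - 2*y + 2 ≠ 0; add m_5 = -y**3 + y**2 - 2*y + 2 to the basis.

S(g_2,r): lcm = x*z. S = -x - y**2*z + 2*y + 2*z - 2.
  leading term x: subtract (-2)·r from -x - y**2*z + 2*y + 2*z - 2 → -y**2*z + y**2 + 2*y + 2*z
  leading term y**2*z: subtract (-y)·g_3 from -y**2*z + y**2 + 2*y + 2*z → y**2 + y*z - 2*y + 2*z
  leading term y**2: no divisor's leading term divides it; move y**2 to the remainder.
  leading term y*z: subtract (1)·g_3 from y*z - 2*y + 2*z → -2*y + z - 1
  leading term y: no divisor's leading term divides it; move -2*y to the remainder.
  leading term z: no divisor's leading term divides it; move z to the remainder.
  leading term 1: no divisor's leading term divides it; move -1 to the remainder.
  remainder y**2 - 2*y + z - 1 ≠ 0; add m_6 = y**2 - 2*y + z - 1 to the basis.

S(g_3,m_6): lcm = y**2*z. S = -2*y*z + y - z**2 + z.
  leading term y*z: subtract (-2)·g_3 from -2*y*z + y - z**2 + z → y - z**2 - 2*z + 2
  leading term y: no divisor's leading term divides it; move y to the remainder.
  leading term z**2: no divisor's leading term divides it; move -z**2 to the remainder.
  leading term z: no divisor's leading term divides it; move -2*z to the remainder.
  leading term 1: no divisor's leading term divides it; move 2 to the remainder.
  remainder y - z**2 - 2*z + 2 ≠ 0; add m_7 = y - z**2 - 2*z + 2 to the basis.

S(g_3,m_7): lcm = y*z. S = z**3 + 2*z**2 - z + 1.
  leading term z**3: no divisor's leading term divides it; move z**3 to the remainder.
  leading term z**2: no divisor's leading term divides it; move 2*z**2 to the remainder.
  leading term z: no divisor's leading term divides it; move -z to the remainder.
  leading term 1: no divisor's leading term divides it; move 1 to the remainder.
  remainder z**3 + 2*z**2 - z + 1 ≠ 0; add m_8 = z**3 + 2*z**2 - z + 1 to the basis.

The other S-polynomials (S(g_1,g_2), S(g_1,g_3), S(g_2,g_3), S(g_3,r), S(g_1,m_5), S(g_2,m_5), S(g_3,m_5), S(r,m_5), S(g_1,m_6), S(g_2,m_6), S(r,m_6), S(m_5,m_6), S(g_1,m_7), S(g_2,m_7), S(r,m_7), S(m_5,m_7), S(m_6,m_7), S(g_1,m_8), S(g_2,m_8), S(g_3,m_8), S(r,m_8), S(m_5,m_8), S(m_6,m_8), S(m_7,m_8)) all reduce to 0 modulo the current basis, so we have a Gröbner basis.
Inter-reduce: drop elements whose leading term is divisible by another's, tail-reduce, and make monic.
Reduced Gröbner basis: {x + 2*z**2 - 2*z - 1, y - z**2 - 2*z + 2, z**3 + 2*z**2 - z + 1}.
The reduced Gröbner basis of I + (p) is {x + 2*z**2 - 2*z - 1, y - z**2 - 2*z + 2, z**3 + 2*z**2 - z + 1} ≠ {1}, a proper ideal, so the enlarged system stays consistent: p is independent of I, with normal form -2*x - 2*y**2 + 1.

2*x**2*y*z - 2*x**2*y - x*y**2 - 2*x*y*z + x is independent of I; its normal form modulo I is -2*x - 2*y**2 + 1.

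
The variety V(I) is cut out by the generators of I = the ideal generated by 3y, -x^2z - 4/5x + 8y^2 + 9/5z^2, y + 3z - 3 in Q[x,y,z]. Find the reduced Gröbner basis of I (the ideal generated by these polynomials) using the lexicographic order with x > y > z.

G = {x^2 + 4/5x - 9/5, y, z - 1}

f_1 = 3y, LT = y.
f_2 = -x^2z - 4/5x + 8y^2 + 9/5z^2, LT = x^2z.
f_3 = y + 3z - 3, LT = y.

S(f_1,f_3): lcm = y. S = -3z + 3.
  reduce S modulo (f_1, f_2, f_3):
  remainder -3z + 3 ≠ 0; add g_4 = -3z + 3 to the basis.

S(f_2,g_4): lcm = x^2z. S = x^2 + 4/5x - 8y^2 - 9/5z^2.
  reduce S modulo (f_1, f_2, f_3, g_4):
  remainder x^2 + 4/5x - 9/5 ≠ 0; add g_5 = x^2 + 4/5x - 9/5 to the basis.

The other S-polynomials (S(f_1,f_2), S(f_2,f_3), S(f_1,g_4), S(f_3,g_4), S(f_1,g_5), S(f_2,g_5), S(f_3,g_5), S(g_4,g_5)) all reduce to 0 modulo the current basis, so we have a Gröbner basis.
Inter-reduce: drop elements whose leading term is divisible by another's, tail-reduce, and make monic.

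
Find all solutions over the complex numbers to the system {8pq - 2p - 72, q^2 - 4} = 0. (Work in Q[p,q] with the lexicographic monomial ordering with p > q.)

{(-4, -2), (36/7, 2)}

Compute a lex Gröbner basis by Buchberger's algorithm.
f_1 = 8pq - 2p - 72, LT = pq.
f_2 = q^2 - 4, LT = q^2.

S(f_1,f_2): lcm = pq^2. S = -1/4pq + 4p - 9q.
  leading term pq: subtract (-1/32)·f_1 from -1/4pq + 4p - 9q → 63/16p - 9q - 9/4
  leading term p: no divisor's leading term divides it; move 63/16p to the remainder.
  leading term q: no divisor's leading term divides it; move -9q to the remainder.
  leading term 1: no divisor's leading term divides it; move -9/4 to the remainder.
  remainder 63/16p - 9q - 9/4 ≠ 0; add h_3 = 63/16p - 9q - 9/4 to the basis.

The other S-polynomials (S(f_1,h_3), S(f_2,h_3)) all reduce to 0 modulo the current basis, so we have a Gröbner basis.
Inter-reduce: drop elements whose leading term is divisible by another's, tail-reduce, and make monic.
Reduced Gröbner basis: {p - 16/7q - 4/7, q^2 - 4}.

From the last basis element, q^2 - 4 = 0, so q takes values in {-2, 2}. Each choice, substituted upward through the basis, yields the corresponding point(s) of the solution set.
  q = -2: the earlier basis element becomes p + 4 = 0, giving p = -4 — point (-4, -2).
  q = 2: the earlier basis element becomes p - 36/7 = 0, giving p = 36/7 — point (36/7, 2).
Each listed point satisfies every original equation (direct substitution).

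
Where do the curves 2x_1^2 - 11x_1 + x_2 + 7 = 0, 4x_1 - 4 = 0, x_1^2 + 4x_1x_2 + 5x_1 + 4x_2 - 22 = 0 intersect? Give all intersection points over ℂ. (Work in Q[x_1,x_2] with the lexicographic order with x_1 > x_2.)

{(1, 2)}

Compute a lex Gröbner basis by Buchberger's algorithm.
f_1 = 2x_1^2 - 11x_1 + x_2 + 7, LT = x_1^2.
f_2 = 4x_1 - 4, LT = x_1.
f_3 = x_1^2 + 4x_1x_2 + 5x_1 + 4x_2 - 22, LT = x_1^2.

S(f_1,f_2): lcm = x_1^2. S = -9/2x_1 + 1/2x_2 + 7/2.
  reduce S modulo (f_1, f_2, f_3):
  remainder 1/2x_2 - 1 ≠ 0; add h_4 = 1/2x_2 - 1 to the basis.

The other S-polynomials (S(f_1,f_3), S(f_2,f_3), S(f_1,h_4), S(f_2,h_4), S(f_3,h_4)) all reduce to 0 modulo the current basis, so we have a Gröbner basis.
Inter-reduce: drop elements whose leading term is divisible by another's, tail-reduce, and make monic.
Reduced Gröbner basis: {x_1 - 1, x_2 - 2}.

A lex Gröbner basis eliminates variables successively. Here x_2 - 2 depends only on x_2, with roots {2}; lifting each root through the earlier basis elements recovers the full solutions.
  x_2 = 2: the earlier basis element becomes x_1 - 1 = 0, giving x_1 = 1 — point (1, 2).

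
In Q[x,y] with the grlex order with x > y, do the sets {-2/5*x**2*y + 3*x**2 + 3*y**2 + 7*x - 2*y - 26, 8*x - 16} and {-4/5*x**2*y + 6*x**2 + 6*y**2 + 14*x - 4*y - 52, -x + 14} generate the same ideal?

Equality of ideals is decidable: compute both reduced Gröbner bases (unique for the ordering) and check whether they agree.
Buchberger on the first generating set:
f_1 = -2/5*x**2*y + 3*x**2 + 3*y**2 + 7*x - 2*y - 26, LT = x**2*y.
f_2 = 8*x - 16, LT = x.

S(f_1,f_2): lcm = x**2*y. S = -15/2*x**2 + 2*x*y - 15/2*y**2 - 35/2*x + 5*y + 65.
  leading term x**2: subtract (-15/16*x)·f_2 from -15/2*x**2 + 2*x*y - 15/2*y**2 - 35/2*x + 5*y + 65 → 2*x*y - 15/2*y**2 - 65/2*x + 5*y + 65
  leading term x*y: subtract (1/4*y)·f_2 from 2*x*y - 15/2*y**2 - 65/2*x + 5*y + 65 → -15/2*y**2 - 65/2*x + 9*y + 65
  leading term y**2: no divisor's leading term divides it; move -15/2*y**2 to the remainder.
  leading term x: subtract (-65/16)·f_2 from -65/2*x + 9*y + 65 → 9*y
  leading term y: no divisor's leading term divides it; move 9*y to the remainder.
  remainder -15/2*y**2 + 9*y ≠ 0; add g_3 = -15/2*y**2 + 9*y to the basis.

The other S-polynomials (S(f_1,g_3), S(f_2,g_3)) all reduce to 0 modulo the current basis, so we have a Gröbner basis.
Inter-reduce: drop elements whose leading term is divisible by another's, tail-reduce, and make monic.
Reduced Gröbner basis: {y**2 - 6/5*y, x - 2}.

Buchberger on the second generating set:
h_1 = -4/5*x**2*y + 6*x**2 + 6*y**2 + 14*x - 4*y - 52, LT = x**2*y.
h_2 = -x + 14, LT = x.

S(h_1,h_2): lcm = x**2*y. S = -15/2*x**2 + 14*x*y - 15/2*y**2 - 35/2*x + 5*y + 65.
  leading term x**2: subtract (15/2*x)·h_2 from -15/2*x**2 + 14*x*y - 15/2*y**2 - 35/2*x + 5*y + 65 → 14*x*y - 15/2*y**2 - 245/2*x + 5*y + 65
  leading term x*y: subtract (-14*y)·h_2 from 14*x*y - 15/2*y**2 - 245/2*x + 5*y + 65 → -15/2*y**2 - 245/2*x + 201*y + 65
  leading term y**2: no divisor's leading term divides it; move -15/2*y**2 to the remainder.
  leading term x: subtract (245/2)·h_2 from -245/2*x + 201*y + 65 → 201*y - 1650
  leading term y: no divisor's leading term divides it; move 201*y to the remainder.
  leading term 1: no divisor's leading term divides it; move -1650 to the remainder.
  remainder -15/2*y**2 + 201*y - 1650 ≠ 0; add k_3 = -15/2*y**2 + 201*y - 1650 to the basis.

The other S-polynomials (S(h_1,k_3), S(h_2,k_3)) all reduce to 0 modulo the current basis, so we have a Gröbner basis.
Inter-reduce: drop elements whose leading term is divisible by another's, tail-reduce, and make monic.
Reduced Gröbner basis: {y**2 - 134/5*y + 220, x - 14}.

The bases are distinct; the ideals are different.

No, the ideals differ.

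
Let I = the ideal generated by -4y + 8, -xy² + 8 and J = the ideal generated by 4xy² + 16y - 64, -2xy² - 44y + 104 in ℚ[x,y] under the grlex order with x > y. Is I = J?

For a fixed monomial order, each ideal has a unique reduced Gröbner basis; comparing bases decides equality.
Buchberger on the first generating set:
f_1 = -4y + 8, LT = y.
f_2 = -xy² + 8, LT = xy².

S(f_1,f_2): lcm = xy². S = -2xy + 8.
  reduce S modulo (f_1, f_2):
  remainder -4x + 8 ≠ 0; add g_3 = -4x + 8 to the basis.

The other S-polynomials (S(f_1,g_3), S(f_2,g_3)) all reduce to 0 modulo the current basis, so we have a Gröbner basis.
Inter-reduce: drop elements whose leading term is divisible by another's, tail-reduce, and make monic.
Reduced Gröbner basis: {x - 2, y - 2}.

Buchberger on the second generating set:
h_1 = 4xy² + 16y - 64, LT = xy².
h_2 = -2xy² - 44y + 104, LT = xy².

S(h_1,h_2): lcm = xy². S = -18y + 36.
  reduce S modulo (h_1, h_2):
  remainder -18y + 36 ≠ 0; add k_3 = -18y + 36 to the basis.

S(h_1,k_3): lcm = xy². S = 2xy + 4y - 16.
  reduce S modulo (h_1, h_2, k_3):
  remainder 4x - 8 ≠ 0; add k_4 = 4x - 8 to the basis.

The other S-polynomials (S(h_2,k_3), S(h_1,k_4), S(h_2,k_4), S(k_3,k_4)) all reduce to 0 modulo the current basis, so we have a Gröbner basis.
Inter-reduce: drop elements whose leading term is divisible by another's, tail-reduce, and make monic.
Reduced Gröbner basis: {x - 2, y - 2}.

Same reduced basis, so the two generating sets span the same ideal.

Yes, the ideals are equal.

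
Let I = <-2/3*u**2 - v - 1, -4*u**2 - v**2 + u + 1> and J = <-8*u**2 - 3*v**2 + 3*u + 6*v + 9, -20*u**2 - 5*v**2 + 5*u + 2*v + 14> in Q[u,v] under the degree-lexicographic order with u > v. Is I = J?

No, the ideals differ.

Since reduced Gröbner bases are canonical representatives of ideals under a given ordering, it suffices to compute and compare them.
Buchberger on the first generating set:
f_1 = -2/3*u**2 - v - 1, LT = u**2.
f_2 = -4*u**2 - v**2 + u + 1, LT = u**2.

S(f_1,f_2): lcm = u**2. S = -1/4*v**2 + 1/4*u + 3/2*v + 7/4.
  leading term v**2: no divisor's leading term divides it; move -1/4*v**2 to the remainder.
  leading term u: no divisor's leading term divides it; move 1/4*u to the remainder.
  leading term v: no divisor's leading term divides it; move 3/2*v to the remainder.
  leading term 1: no divisor's leading term divides it; move 7/4 to the remainder.
  remainder -1/4*v**2 + 1/4*u + 3/2*v + 7/4 ≠ 0; add g_3 = -1/4*v**2 + 1/4*u + 3/2*v + 7/4 to the basis.

The other S-polynomials (S(f_1,g_3), S(f_2,g_3)) all reduce to 0 modulo the current basis, so we have a Gröbner basis.
Inter-reduce: drop elements whose leading term is divisible by another's, tail-reduce, and make monic.
Reduced Gröbner basis: {u**2 + 3/2*v + 3/2, v**2 - u - 6*v - 7}.

Buchberger on the second generating set:
h_1 = -8*u**2 - 3*v**2 + 3*u + 6*v + 9, LT = u**2.
h_2 = -20*u**2 - 5*v**2 + 5*u + 2*v + 14, LT = u**2.

S(h_1,h_2): lcm = u**2. S = 1/8*v**2 - 1/8*u - 13/20*v - 17/40.
  leading term v**2: no divisor's leading term divides it; move 1/8*v**2 to the remainder.
  leading term u: no divisor's leading term divides it; move -1/8*u to the remainder.
  leading term v: no divisor's leading term divides it; move -13/20*v to the remainder.
  leading term 1: no divisor's leading term divides it; move -17/40 to the remainder.
  remainder 1/8*v**2 - 1/8*u - 13/20*v - 17/40 ≠ 0; add k_3 = 1/8*v**2 - 1/8*u - 13/20*v - 17/40 to the basis.

The other S-polynomials (S(h_1,k_3), S(h_2,k_3)) all reduce to 0 modulo the current basis, so we have a Gröbner basis.
Inter-reduce: drop elements whose leading term is divisible by another's, tail-reduce, and make monic.
Reduced Gröbner basis: {u**2 + 6/5*v + 3/20, v**2 - u - 26/5*v - 17/5}.

The bases are distinct; the ideals are different.
The choice of monomial ordering does not affect the verdict — as long as both bases are computed under the same ordering, their equality decides ideal equality.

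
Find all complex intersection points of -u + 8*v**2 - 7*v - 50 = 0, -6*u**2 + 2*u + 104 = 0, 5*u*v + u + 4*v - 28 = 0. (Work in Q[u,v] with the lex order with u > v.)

{(-4, -2)}

Compute a lex Gröbner basis by Buchberger's algorithm.
f_1 = -u + 8*v**2 - 7*v - 50, LT = u.
f_2 = -6*u**2 + 2*u + 104, LT = u**2.
f_3 = 5*u*v + u + 4*v - 28, LT = u*v.

S(f_1,f_2): lcm = u**2. S = -8*u*v**2 + 7*u*v + 151/3*u + 52/3.
  leading term u*v**2: subtract (8*v**2)·f_1 from -8*u*v**2 + 7*u*v + 151/3*u + 52/3 → 7*u*v + 151/3*u - 64*v**4 + 56*v**3 + 400*v**2 + 52/3
  leading term u*v: subtract (-7*v)·f_1 from 7*u*v + 151/3*u - 64*v**4 + 56*v**3 + 400*v**2 + 52/3 → 151/3*u - 64*v**4 + 112*v**3 + 351*v**2 - 350*v + 52/3
  leading term u: subtract (-151/3)·f_1 from 151/3*u - 64*v**4 + 112*v**3 + 351*v**2 - 350*v + 52/3 → -64*v**4 + 112*v**3 + 2261/3*v**2 - 2107/3*v - 7498/3
  leading term v**4: no divisor's leading term divides it; move -64*v**4 to the remainder.
  leading term v**3: no divisor's leading term divides it; move 112*v**3 to the remainder.
  leading term v**2: no divisor's leading term divides it; move 2261/3*v**2 to the remainder.
  leading term v: no divisor's leading term divides it; move -2107/3*v to the remainder.
  leading term 1: no divisor's leading term divides it; move -7498/3 to the remainder.
  remainder -64*v**4 + 112*v**3 + 2261/3*v**2 - 2107/3*v - 7498/3 ≠ 0; add h_4 = -64*v**4 + 112*v**3 + 2261/3*v**2 - 2107/3*v - 7498/3 to the basis.

S(f_1,f_3): lcm = u*v. S = -1/5*u - 8*v**3 + 7*v**2 + 246/5*v + 28/5.
  leading term u: subtract (1/5)·f_1 from -1/5*u - 8*v**3 + 7*v**2 + 246/5*v + 28/5 → -8*v**3 + 27/5*v**2 + 253/5*v + 78/5
  leading term v**3: no divisor's leading term divides it; move -8*v**3 to the remainder.
  leading term v**2: no divisor's leading term divides it; move 27/5*v**2 to the remainder.
  leading term v: no divisor's leading term divides it; move 253/5*v to the remainder.
  leading term 1: no divisor's leading term divides it; move 78/5 to the remainder.
  remainder -8*v**3 + 27/5*v**2 + 253/5*v + 78/5 ≠ 0; add h_5 = -8*v**3 + 27/5*v**2 + 253/5*v + 78/5 to the basis.

S(f_2,f_3): lcm = u**2*v. S = -1/5*u**2 - 17/15*u*v + 28/5*u - 52/3*v.
  leading term u**2: subtract (1/5*u)·f_1 from -1/5*u**2 - 17/15*u*v + 28/5*u - 52/3*v → -8/5*u*v**2 + 4/15*u*v + 78/5*u - 52/3*v
  leading term u*v**2: subtract (8/5*v**2)·f_1 from -8/5*u*v**2 + 4/15*u*v + 78/5*u - 52/3*v → 4/15*u*v + 78/5*u - 64/5*v**4 + 56/5*v**3 + 80*v**2 - 52/3*v
  leading term u*v: subtract (-4/15*v)·f_1 from 4/15*u*v + 78/5*u - 64/5*v**4 + 56/5*v**3 + 80*v**2 - 52/3*v → 78/5*u - 64/5*v**4 + 40/3*v**3 + 1172/15*v**2 - 92/3*v
  leading term u: subtract (-78/5)·f_1 from 78/5*u - 64/5*v**4 + 40/3*v**3 + 1172/15*v**2 - 92/3*v → -64/5*v**4 + 40/3*v**3 + 3044/15*v**2 - 2098/15*v - 780
  leading term v**4: subtract (1/5)·h_4 from -64/5*v**4 + 40/3*v**3 + 3044/15*v**2 - 2098/15*v - 780 → -136/15*v**3 + 261/5*v**2 + 3/5*v - 4202/15
  leading term v**3: subtract (17/15)·h_5 from -136/15*v**3 + 261/5*v**2 + 3/5*v - 4202/15 → 1152/25*v**2 - 4256/75*v - 22336/75
  leading term v**2: no divisor's leading term divides it; move 1152/25*v**2 to the remainder.
  leading term v: no divisor's leading term divides it; move -4256/75*v to the remainder.
  leading term 1: no divisor's leading term divides it; move -22336/75 to the remainder.
  remainder 1152/25*v**2 - 4256/75*v - 22336/75 ≠ 0; add h_6 = 1152/25*v**2 - 4256/75*v - 22336/75 to the basis.

S(f_3,h_4): lcm = u*v**4. S = 39/20*u*v**3 + 2261/192*u*v**2 - 2107/192*u*v - 3749/96*u + 4/5*v**4 - 28/5*v**3.
  leading term u*v**3: subtract (-39/20*v**3)·f_1 from 39/20*u*v**3 + 2261/192*u*v**2 - 2107/192*u*v - 3749/96*u + 4/5*v**4 - 28/5*v**3 → 2261/192*u*v**2 - 2107/192*u*v - 3749/96*u + 78/5*v**5 - 257/20*v**4 - 1031/10*v**3
  leading term u*v**2: subtract (-2261/192*v**2)·f_1 from 2261/192*u*v**2 - 2107/192*u*v - 3749/96*u + 78/5*v**5 - 257/20*v**4 - 1031/10*v**3 → -2107/192*u*v - 3749/96*u + 78/5*v**5 + 9763/120*v**4 - 178111/960*v**3 - 56525/96*v**2
  leading term u*v: subtract (2107/192*v)·f_1 from -2107/192*u*v - 3749/96*u + 78/5*v**5 + 9763/120*v**4 - 178111/960*v**3 - 56525/96*v**2 → -3749/96*u + 78/5*v**5 + 9763/120*v**4 - 262391/960*v**3 - 32767/64*v**2 + 52675/96*v
  leading term u: subtract (3749/96)·f_1 from -3749/96*u + 78/5*v**5 + 9763/120*v**4 - 262391/960*v**3 - 32767/64*v**2 + 52675/96*v → 78/5*v**5 + 9763/120*v**4 - 262391/960*v**3 - 158285/192*v**2 + 13153/16*v + 93725/48
  leading term v**5: subtract (-39/160*v)·h_4 from 78/5*v**5 + 9763/120*v**4 - 262391/960*v**3 - 158285/192*v**2 + 13153/16*v + 93725/48 → 13039/120*v**4 - 86033/960*v**3 - 955771/960*v**2 + 4257/20*v + 93725/48
  leading term v**4: subtract (-13039/7680)·h_4 from 13039/120*v**4 - 86033/960*v**3 - 955771/960*v**2 + 4257/20*v + 93725/48 → 32171/320*v**3 + 1308535/4608*v**2 - 22569109/23040*v - 26389211/11520
  leading term v**3: subtract (-32171/2560)·h_5 from 32171/320*v**3 + 1308535/4608*v**2 - 22569109/23040*v - 26389211/11520 → 2533183/7200*v**2 - 19796089/57600*v - 60327017/28800
  leading term v**2: subtract (2533183/331776)·h_6 from 2533183/7200*v**2 - 19796089/57600*v - 60327017/28800 → 5573291/62208*v + 5573291/31104
  leading term v: no divisor's leading term divides it; move 5573291/62208*v to the remainder.
  leading term 1: no divisor's leading term divides it; move 5573291/31104 to the remainder.
  remainder 5573291/62208*v + 5573291/31104 ≠ 0; add h_7 = 5573291/62208*v + 5573291/31104 to the basis.

The other S-polynomials (S(f_1,h_4), S(f_2,h_4), S(f_1,h_5), S(f_2,h_5), S(f_3,h_5), S(h_4,h_5), S(f_1,h_6), S(f_2,h_6), S(f_3,h_6), S(h_4,h_6), S(h_5,h_6), S(f_1,h_7), S(f_2,h_7), S(f_3,h_7), S(h_4,h_7), S(h_5,h_7), S(h_6,h_7)) all reduce to 0 modulo the current basis, so we have a Gröbner basis.
Inter-reduce: drop elements whose leading term is divisible by another's, tail-reduce, and make monic.
Reduced Gröbner basis: {u + 4, v + 2}.

A lex Gröbner basis eliminates variables successively. Here v + 2 depends only on v, with roots {-2}; lifting each root through the earlier basis elements recovers the full solutions.
  v = -2: the earlier basis element becomes u + 4 = 0, giving u = -4 — point (-4, -2).
Each listed point satisfies every original equation (direct substitution).
A lex Gröbner basis triangularizes the system, enabling back-substitution.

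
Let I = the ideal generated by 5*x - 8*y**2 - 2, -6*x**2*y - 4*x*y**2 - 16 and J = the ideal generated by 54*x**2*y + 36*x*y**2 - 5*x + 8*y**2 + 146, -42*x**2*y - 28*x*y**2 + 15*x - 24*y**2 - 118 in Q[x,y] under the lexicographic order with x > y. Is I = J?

Yes, the ideals are equal.

Equality of ideals is decidable: compute both reduced Gröbner bases (unique for the ordering) and check whether they agree.
Buchberger on the first generating set:
f_1 = 5*x - 8*y**2 - 2, LT = x.
f_2 = -6*x**2*y - 4*x*y**2 - 16, LT = x**2*y.

S(f_1,f_2): lcm = x**2*y. S = -8/5*x*y**3 - 2/3*x*y**2 - 2/5*x*y - 8/3.
  leading term x*y**3: subtract (-8/25*y**3)·f_1 from -8/5*x*y**3 - 2/3*x*y**2 - 2/5*x*y - 8/3 → -2/3*x*y**2 - 2/5*x*y - 64/25*y**5 - 16/25*y**3 - 8/3
  leading term x*y**2: subtract (-2/15*y**2)·f_1 from -2/3*x*y**2 - 2/5*x*y - 64/25*y**5 - 16/25*y**3 - 8/3 → -2/5*x*y - 64/25*y**5 - 16/15*y**4 - 16/25*y**3 - 4/15*y**2 - 8/3
  leading term x*y: subtract (-2/25*y)·f_1 from -2/5*x*y - 64/25*y**5 - 16/15*y**4 - 16/25*y**3 - 4/15*y**2 - 8/3 → -64/25*y**5 - 16/15*y**4 - 32/25*y**3 - 4/15*y**2 - 4/25*y - 8/3
  leading term y**5: no divisor's leading term divides it; move -64/25*y**5 to the remainder.
  leading term y**4: no divisor's leading term divides it; move -16/15*y**4 to the remainder.
  leading term y**3: no divisor's leading term divides it; move -32/25*y**3 to the remainder.
  leading term y**2: no divisor's leading term divides it; move -4/15*y**2 to the remainder.
  leading term y: no divisor's leading term divides it; move -4/25*y to the remainder.
  leading term 1: no divisor's leading term divides it; move -8/3 to the remainder.
  remainder -64/25*y**5 - 16/15*y**4 - 32/25*y**3 - 4/15*y**2 - 4/25*y - 8/3 ≠ 0; add g_3 = -64/25*y**5 - 16/15*y**4 - 32/25*y**3 - 4/15*y**2 - 4/25*y - 8/3 to the basis.

The other S-polynomials (S(f_1,g_3), S(f_2,g_3)) all reduce to 0 modulo the current basis, so we have a Gröbner basis.
Inter-reduce: drop elements whose leading term is divisible by another's, tail-reduce, and make monic.
Reduced Gröbner basis: {x - 8/5*y**2 - 2/5, y**5 + 5/12*y**4 + 1/2*y**3 + 5/48*y**2 + 1/16*y + 25/24}.

Buchberger on the second generating set:
h_1 = 54*x**2*y + 36*x*y**2 - 5*x + 8*y**2 + 146, LT = x**2*y.
h_2 = -42*x**2*y - 28*x*y**2 + 15*x - 24*y**2 - 118, LT = x**2*y.

S(h_1,h_2): lcm = x**2*y. S = 50/189*x - 80/189*y**2 - 20/189.
  leading term x: no divisor's leading term divides it; move 50/189*x to the remainder.
  leading term y**2: no divisor's leading term divides it; move -80/189*y**2 to the remainder.
  leading term 1: no divisor's leading term divides it; move -20/189 to the remainder.
  remainder 50/189*x - 80/189*y**2 - 20/189 ≠ 0; add k_3 = 50/189*x - 80/189*y**2 - 20/189 to the basis.

S(h_1,k_3): lcm = x**2*y. S = 8/5*x*y**3 + 2/3*x*y**2 + 2/5*x*y - 5/54*x + 4/27*y**2 + 73/27.
  leading term x*y**3: subtract (756/125*y**3)·k_3 from 8/5*x*y**3 + 2/3*x*y**2 + 2/5*x*y - 5/54*x + 4/27*y**2 + 73/27 → 2/3*x*y**2 + 2/5*x*y - 5/54*x + 64/25*y**5 + 16/25*y**3 + 4/27*y**2 + 73/27
  leading term x*y**2: subtract (63/25*y**2)·k_3 from 2/3*x*y**2 + 2/5*x*y - 5/54*x + 64/25*y**5 + 16/25*y**3 + 4/27*y**2 + 73/27 → 2/5*x*y - 5/54*x + 64/25*y**5 + 16/15*y**4 + 16/25*y**3 + 56/135*y**2 + 73/27
  leading term x*y: subtract (189/125*y)·k_3 from 2/5*x*y - 5/54*x + 64/25*y**5 + 16/15*y**4 + 16/25*y**3 + 56/135*y**2 + 73/27 → -5/54*x + 64/25*y**5 + 16/15*y**4 + 32/25*y**3 + 56/135*y**2 + 4/25*y + 73/27
  leading term x: subtract (-7/20)·k_3 from -5/54*x + 64/25*y**5 + 16/15*y**4 + 32/25*y**3 + 56/135*y**2 + 4/25*y + 73/27 → 64/25*y**5 + 16/15*y**4 + 32/25*y**3 + 4/15*y**2 + 4/25*y + 8/3
  leading term y**5: no divisor's leading term divides it; move 64/25*y**5 to the remainder.
  leading term y**4: no divisor's leading term divides it; move 16/15*y**4 to the remainder.
  leading term y**3: no divisor's leading term divides it; move 32/25*y**3 to the remainder.
  leading term y**2: no divisor's leading term divides it; move 4/15*y**2 to the remainder.
  leading term y: no divisor's leading term divides it; move 4/25*y to the remainder.
  leading term 1: no divisor's leading term divides it; move 8/3 to the remainder.
  remainder 64/25*y**5 + 16/15*y**4 + 32/25*y**3 + 4/15*y**2 + 4/25*y + 8/3 ≠ 0; add k_4 = 64/25*y**5 + 16/15*y**4 + 32/25*y**3 + 4/15*y**2 + 4/25*y + 8/3 to the basis.

The other S-polynomials (S(h_2,k_3), S(h_1,k_4), S(h_2,k_4), S(k_3,k_4)) all reduce to 0 modulo the current basis, so we have a Gröbner basis.
Inter-reduce: drop elements whose leading term is divisible by another's, tail-reduce, and make monic.
Reduced Gröbner basis: {x - 8/5*y**2 - 2/5, y**5 + 5/12*y**4 + 1/2*y**3 + 5/48*y**2 + 1/16*y + 25/24}.

Same reduced basis, so the two generating sets span the same ideal.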